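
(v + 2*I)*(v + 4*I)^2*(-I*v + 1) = -I*v^4 + 11*v^3 + 42*I*v^2 - 64*v - 32*I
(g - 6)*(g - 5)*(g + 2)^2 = g^4 - 7*g^3 - 10*g^2 + 76*g + 120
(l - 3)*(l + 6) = l^2 + 3*l - 18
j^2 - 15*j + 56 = (j - 8)*(j - 7)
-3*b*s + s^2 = s*(-3*b + s)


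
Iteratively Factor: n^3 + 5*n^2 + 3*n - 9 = (n - 1)*(n^2 + 6*n + 9) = (n - 1)*(n + 3)*(n + 3)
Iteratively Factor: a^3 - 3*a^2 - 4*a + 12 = (a - 2)*(a^2 - a - 6) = (a - 3)*(a - 2)*(a + 2)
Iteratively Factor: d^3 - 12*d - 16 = (d + 2)*(d^2 - 2*d - 8) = (d + 2)^2*(d - 4)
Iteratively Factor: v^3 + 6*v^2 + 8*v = (v + 2)*(v^2 + 4*v) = v*(v + 2)*(v + 4)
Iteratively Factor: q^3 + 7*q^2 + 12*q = (q + 3)*(q^2 + 4*q) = (q + 3)*(q + 4)*(q)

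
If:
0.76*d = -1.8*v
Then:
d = -2.36842105263158*v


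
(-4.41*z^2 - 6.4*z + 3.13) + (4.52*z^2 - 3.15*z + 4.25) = 0.109999999999999*z^2 - 9.55*z + 7.38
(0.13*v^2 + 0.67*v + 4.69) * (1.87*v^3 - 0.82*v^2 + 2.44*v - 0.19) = 0.2431*v^5 + 1.1463*v^4 + 8.5381*v^3 - 2.2357*v^2 + 11.3163*v - 0.8911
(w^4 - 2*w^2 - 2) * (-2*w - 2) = -2*w^5 - 2*w^4 + 4*w^3 + 4*w^2 + 4*w + 4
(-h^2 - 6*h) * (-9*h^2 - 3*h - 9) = 9*h^4 + 57*h^3 + 27*h^2 + 54*h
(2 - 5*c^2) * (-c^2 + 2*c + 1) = 5*c^4 - 10*c^3 - 7*c^2 + 4*c + 2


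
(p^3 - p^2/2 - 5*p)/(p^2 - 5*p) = (p^2 - p/2 - 5)/(p - 5)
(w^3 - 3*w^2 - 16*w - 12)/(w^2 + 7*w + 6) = (w^2 - 4*w - 12)/(w + 6)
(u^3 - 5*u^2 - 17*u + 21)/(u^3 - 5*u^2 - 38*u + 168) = (u^2 + 2*u - 3)/(u^2 + 2*u - 24)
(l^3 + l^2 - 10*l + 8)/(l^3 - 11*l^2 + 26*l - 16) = (l + 4)/(l - 8)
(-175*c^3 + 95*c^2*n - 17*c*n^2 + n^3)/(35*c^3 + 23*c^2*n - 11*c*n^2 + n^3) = (-5*c + n)/(c + n)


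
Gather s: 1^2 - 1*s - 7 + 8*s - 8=7*s - 14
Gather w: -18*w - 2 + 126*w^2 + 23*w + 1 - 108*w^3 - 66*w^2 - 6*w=-108*w^3 + 60*w^2 - w - 1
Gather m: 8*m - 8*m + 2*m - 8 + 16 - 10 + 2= 2*m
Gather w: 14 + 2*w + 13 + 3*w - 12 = 5*w + 15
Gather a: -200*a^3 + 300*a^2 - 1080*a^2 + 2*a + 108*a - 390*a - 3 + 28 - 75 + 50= -200*a^3 - 780*a^2 - 280*a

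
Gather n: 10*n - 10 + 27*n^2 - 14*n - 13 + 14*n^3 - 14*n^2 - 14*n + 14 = 14*n^3 + 13*n^2 - 18*n - 9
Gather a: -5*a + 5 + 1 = 6 - 5*a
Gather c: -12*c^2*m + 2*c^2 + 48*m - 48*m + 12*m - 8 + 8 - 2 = c^2*(2 - 12*m) + 12*m - 2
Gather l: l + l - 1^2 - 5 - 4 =2*l - 10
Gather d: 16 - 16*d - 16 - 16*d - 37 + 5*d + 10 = -27*d - 27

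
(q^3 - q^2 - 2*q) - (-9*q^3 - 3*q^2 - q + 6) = 10*q^3 + 2*q^2 - q - 6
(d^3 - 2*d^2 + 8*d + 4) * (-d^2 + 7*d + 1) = -d^5 + 9*d^4 - 21*d^3 + 50*d^2 + 36*d + 4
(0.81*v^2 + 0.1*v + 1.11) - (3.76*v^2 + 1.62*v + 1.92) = -2.95*v^2 - 1.52*v - 0.81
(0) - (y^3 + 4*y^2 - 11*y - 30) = -y^3 - 4*y^2 + 11*y + 30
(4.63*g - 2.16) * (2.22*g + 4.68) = 10.2786*g^2 + 16.8732*g - 10.1088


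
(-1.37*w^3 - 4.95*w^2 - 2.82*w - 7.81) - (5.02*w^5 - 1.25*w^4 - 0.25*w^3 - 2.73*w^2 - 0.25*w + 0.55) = -5.02*w^5 + 1.25*w^4 - 1.12*w^3 - 2.22*w^2 - 2.57*w - 8.36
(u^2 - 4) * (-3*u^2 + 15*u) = -3*u^4 + 15*u^3 + 12*u^2 - 60*u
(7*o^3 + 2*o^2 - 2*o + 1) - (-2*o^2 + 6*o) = 7*o^3 + 4*o^2 - 8*o + 1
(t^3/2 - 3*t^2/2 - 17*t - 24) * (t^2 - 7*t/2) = t^5/2 - 13*t^4/4 - 47*t^3/4 + 71*t^2/2 + 84*t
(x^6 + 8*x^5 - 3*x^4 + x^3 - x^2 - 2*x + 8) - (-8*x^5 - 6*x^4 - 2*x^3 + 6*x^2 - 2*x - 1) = x^6 + 16*x^5 + 3*x^4 + 3*x^3 - 7*x^2 + 9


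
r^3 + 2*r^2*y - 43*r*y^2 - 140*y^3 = (r - 7*y)*(r + 4*y)*(r + 5*y)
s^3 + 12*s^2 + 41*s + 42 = (s + 2)*(s + 3)*(s + 7)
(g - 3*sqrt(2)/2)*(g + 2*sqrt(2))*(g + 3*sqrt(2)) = g^3 + 7*sqrt(2)*g^2/2 - 3*g - 18*sqrt(2)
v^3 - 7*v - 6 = (v - 3)*(v + 1)*(v + 2)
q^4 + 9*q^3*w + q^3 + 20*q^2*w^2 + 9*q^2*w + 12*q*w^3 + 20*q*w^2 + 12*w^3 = (q + 1)*(q + w)*(q + 2*w)*(q + 6*w)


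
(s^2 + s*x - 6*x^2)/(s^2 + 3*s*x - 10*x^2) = (s + 3*x)/(s + 5*x)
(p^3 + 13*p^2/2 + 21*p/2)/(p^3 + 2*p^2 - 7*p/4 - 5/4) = 2*p*(2*p^2 + 13*p + 21)/(4*p^3 + 8*p^2 - 7*p - 5)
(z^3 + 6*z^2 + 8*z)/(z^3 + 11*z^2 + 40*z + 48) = z*(z + 2)/(z^2 + 7*z + 12)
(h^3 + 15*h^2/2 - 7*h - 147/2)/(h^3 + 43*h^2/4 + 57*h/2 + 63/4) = 2*(2*h^2 + h - 21)/(4*h^2 + 15*h + 9)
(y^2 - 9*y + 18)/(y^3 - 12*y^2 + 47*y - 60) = (y - 6)/(y^2 - 9*y + 20)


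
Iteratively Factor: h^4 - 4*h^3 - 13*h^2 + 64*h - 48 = (h - 1)*(h^3 - 3*h^2 - 16*h + 48) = (h - 1)*(h + 4)*(h^2 - 7*h + 12) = (h - 3)*(h - 1)*(h + 4)*(h - 4)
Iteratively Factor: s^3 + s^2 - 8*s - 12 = (s + 2)*(s^2 - s - 6) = (s + 2)^2*(s - 3)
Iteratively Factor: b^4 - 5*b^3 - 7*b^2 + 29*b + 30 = (b + 1)*(b^3 - 6*b^2 - b + 30) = (b - 5)*(b + 1)*(b^2 - b - 6) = (b - 5)*(b + 1)*(b + 2)*(b - 3)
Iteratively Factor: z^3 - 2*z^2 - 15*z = (z + 3)*(z^2 - 5*z) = z*(z + 3)*(z - 5)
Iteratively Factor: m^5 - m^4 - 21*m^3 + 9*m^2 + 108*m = (m)*(m^4 - m^3 - 21*m^2 + 9*m + 108) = m*(m + 3)*(m^3 - 4*m^2 - 9*m + 36) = m*(m - 3)*(m + 3)*(m^2 - m - 12) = m*(m - 4)*(m - 3)*(m + 3)*(m + 3)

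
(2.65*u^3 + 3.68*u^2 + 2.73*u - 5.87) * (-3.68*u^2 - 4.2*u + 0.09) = -9.752*u^5 - 24.6724*u^4 - 25.2639*u^3 + 10.4668*u^2 + 24.8997*u - 0.5283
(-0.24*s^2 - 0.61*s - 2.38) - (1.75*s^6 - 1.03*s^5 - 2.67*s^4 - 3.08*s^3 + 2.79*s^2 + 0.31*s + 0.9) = -1.75*s^6 + 1.03*s^5 + 2.67*s^4 + 3.08*s^3 - 3.03*s^2 - 0.92*s - 3.28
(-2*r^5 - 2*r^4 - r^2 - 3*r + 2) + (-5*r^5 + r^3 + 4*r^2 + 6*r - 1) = -7*r^5 - 2*r^4 + r^3 + 3*r^2 + 3*r + 1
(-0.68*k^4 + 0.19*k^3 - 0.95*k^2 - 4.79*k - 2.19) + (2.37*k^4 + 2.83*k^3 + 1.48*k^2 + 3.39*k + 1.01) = 1.69*k^4 + 3.02*k^3 + 0.53*k^2 - 1.4*k - 1.18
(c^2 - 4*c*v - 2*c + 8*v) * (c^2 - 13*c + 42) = c^4 - 4*c^3*v - 15*c^3 + 60*c^2*v + 68*c^2 - 272*c*v - 84*c + 336*v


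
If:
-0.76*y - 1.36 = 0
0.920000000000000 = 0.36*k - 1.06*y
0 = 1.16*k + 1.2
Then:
No Solution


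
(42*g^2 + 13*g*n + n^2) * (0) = 0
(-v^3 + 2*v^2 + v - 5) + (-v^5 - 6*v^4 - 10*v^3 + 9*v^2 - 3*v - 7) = -v^5 - 6*v^4 - 11*v^3 + 11*v^2 - 2*v - 12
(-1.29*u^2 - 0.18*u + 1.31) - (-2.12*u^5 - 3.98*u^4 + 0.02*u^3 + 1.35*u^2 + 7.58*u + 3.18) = 2.12*u^5 + 3.98*u^4 - 0.02*u^3 - 2.64*u^2 - 7.76*u - 1.87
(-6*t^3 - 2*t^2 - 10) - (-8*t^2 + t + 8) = -6*t^3 + 6*t^2 - t - 18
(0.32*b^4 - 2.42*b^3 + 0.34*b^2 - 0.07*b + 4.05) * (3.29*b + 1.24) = 1.0528*b^5 - 7.565*b^4 - 1.8822*b^3 + 0.1913*b^2 + 13.2377*b + 5.022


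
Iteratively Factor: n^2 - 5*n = (n - 5)*(n)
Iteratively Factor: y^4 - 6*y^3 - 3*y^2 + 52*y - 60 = (y + 3)*(y^3 - 9*y^2 + 24*y - 20) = (y - 2)*(y + 3)*(y^2 - 7*y + 10) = (y - 5)*(y - 2)*(y + 3)*(y - 2)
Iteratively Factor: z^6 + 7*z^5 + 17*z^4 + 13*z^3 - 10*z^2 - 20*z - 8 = (z + 1)*(z^5 + 6*z^4 + 11*z^3 + 2*z^2 - 12*z - 8) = (z + 1)*(z + 2)*(z^4 + 4*z^3 + 3*z^2 - 4*z - 4) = (z - 1)*(z + 1)*(z + 2)*(z^3 + 5*z^2 + 8*z + 4) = (z - 1)*(z + 1)*(z + 2)^2*(z^2 + 3*z + 2) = (z - 1)*(z + 1)*(z + 2)^3*(z + 1)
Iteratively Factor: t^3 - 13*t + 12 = (t + 4)*(t^2 - 4*t + 3) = (t - 3)*(t + 4)*(t - 1)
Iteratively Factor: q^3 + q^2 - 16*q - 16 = (q - 4)*(q^2 + 5*q + 4) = (q - 4)*(q + 1)*(q + 4)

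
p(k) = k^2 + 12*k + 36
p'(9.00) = 30.00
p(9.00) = 225.00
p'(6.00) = 24.00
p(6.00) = 144.00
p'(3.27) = 18.54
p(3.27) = 85.93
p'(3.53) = 19.06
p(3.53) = 90.82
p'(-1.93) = 8.14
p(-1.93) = 16.56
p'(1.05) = 14.10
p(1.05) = 49.70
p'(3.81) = 19.62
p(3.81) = 96.24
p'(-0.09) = 11.82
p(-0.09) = 34.93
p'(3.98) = 19.96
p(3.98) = 99.60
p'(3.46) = 18.92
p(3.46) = 89.49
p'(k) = 2*k + 12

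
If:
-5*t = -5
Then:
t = 1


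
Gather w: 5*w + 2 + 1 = 5*w + 3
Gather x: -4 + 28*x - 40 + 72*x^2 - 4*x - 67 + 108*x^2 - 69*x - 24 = 180*x^2 - 45*x - 135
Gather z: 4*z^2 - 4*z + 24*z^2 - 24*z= 28*z^2 - 28*z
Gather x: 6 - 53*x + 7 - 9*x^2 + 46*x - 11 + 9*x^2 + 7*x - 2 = 0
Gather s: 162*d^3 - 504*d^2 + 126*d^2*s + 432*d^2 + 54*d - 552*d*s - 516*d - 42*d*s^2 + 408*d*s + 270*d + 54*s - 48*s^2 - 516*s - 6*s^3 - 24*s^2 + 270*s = 162*d^3 - 72*d^2 - 192*d - 6*s^3 + s^2*(-42*d - 72) + s*(126*d^2 - 144*d - 192)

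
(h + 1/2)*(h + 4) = h^2 + 9*h/2 + 2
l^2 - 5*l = l*(l - 5)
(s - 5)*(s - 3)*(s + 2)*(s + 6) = s^4 - 37*s^2 + 24*s + 180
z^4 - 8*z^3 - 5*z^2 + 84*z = z*(z - 7)*(z - 4)*(z + 3)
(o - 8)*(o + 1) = o^2 - 7*o - 8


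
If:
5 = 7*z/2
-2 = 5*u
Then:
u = -2/5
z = 10/7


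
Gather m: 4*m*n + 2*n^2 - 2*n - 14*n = 4*m*n + 2*n^2 - 16*n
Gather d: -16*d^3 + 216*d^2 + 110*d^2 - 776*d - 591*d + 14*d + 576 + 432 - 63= -16*d^3 + 326*d^2 - 1353*d + 945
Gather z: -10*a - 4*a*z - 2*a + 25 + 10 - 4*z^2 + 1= -4*a*z - 12*a - 4*z^2 + 36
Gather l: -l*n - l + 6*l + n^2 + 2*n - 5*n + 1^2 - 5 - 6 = l*(5 - n) + n^2 - 3*n - 10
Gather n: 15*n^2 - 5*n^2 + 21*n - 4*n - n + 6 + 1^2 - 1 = 10*n^2 + 16*n + 6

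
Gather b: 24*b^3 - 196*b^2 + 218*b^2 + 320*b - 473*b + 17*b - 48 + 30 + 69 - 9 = 24*b^3 + 22*b^2 - 136*b + 42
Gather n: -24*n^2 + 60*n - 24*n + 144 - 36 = -24*n^2 + 36*n + 108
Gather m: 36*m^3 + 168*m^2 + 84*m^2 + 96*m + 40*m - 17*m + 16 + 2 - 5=36*m^3 + 252*m^2 + 119*m + 13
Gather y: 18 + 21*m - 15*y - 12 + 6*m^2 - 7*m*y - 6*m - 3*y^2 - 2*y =6*m^2 + 15*m - 3*y^2 + y*(-7*m - 17) + 6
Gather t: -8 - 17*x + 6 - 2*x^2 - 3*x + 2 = -2*x^2 - 20*x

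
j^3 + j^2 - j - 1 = (j - 1)*(j + 1)^2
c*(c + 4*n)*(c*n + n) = c^3*n + 4*c^2*n^2 + c^2*n + 4*c*n^2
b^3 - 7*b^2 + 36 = (b - 6)*(b - 3)*(b + 2)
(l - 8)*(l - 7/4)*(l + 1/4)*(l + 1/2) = l^4 - 9*l^3 + 109*l^2/16 + 297*l/32 + 7/4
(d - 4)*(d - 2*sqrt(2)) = d^2 - 4*d - 2*sqrt(2)*d + 8*sqrt(2)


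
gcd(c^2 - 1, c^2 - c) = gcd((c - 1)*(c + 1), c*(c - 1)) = c - 1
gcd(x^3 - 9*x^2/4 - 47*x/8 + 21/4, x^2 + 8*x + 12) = x + 2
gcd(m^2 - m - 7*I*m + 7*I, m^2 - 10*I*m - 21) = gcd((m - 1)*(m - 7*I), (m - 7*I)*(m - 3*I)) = m - 7*I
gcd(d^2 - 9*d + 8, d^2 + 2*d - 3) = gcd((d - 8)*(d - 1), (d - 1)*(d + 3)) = d - 1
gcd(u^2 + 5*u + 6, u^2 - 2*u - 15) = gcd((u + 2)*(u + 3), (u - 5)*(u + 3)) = u + 3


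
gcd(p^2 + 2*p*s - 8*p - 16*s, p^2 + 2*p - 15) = 1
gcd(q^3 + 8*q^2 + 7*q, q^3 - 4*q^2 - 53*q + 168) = q + 7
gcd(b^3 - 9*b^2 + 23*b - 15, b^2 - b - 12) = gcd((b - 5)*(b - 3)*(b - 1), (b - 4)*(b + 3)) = 1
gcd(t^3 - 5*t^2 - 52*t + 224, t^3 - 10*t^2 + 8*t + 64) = t^2 - 12*t + 32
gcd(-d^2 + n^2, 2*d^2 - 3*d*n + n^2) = d - n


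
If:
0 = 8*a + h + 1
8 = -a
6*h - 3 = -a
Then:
No Solution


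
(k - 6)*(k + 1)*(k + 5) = k^3 - 31*k - 30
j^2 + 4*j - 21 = (j - 3)*(j + 7)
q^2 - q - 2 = (q - 2)*(q + 1)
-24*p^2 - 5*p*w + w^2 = (-8*p + w)*(3*p + w)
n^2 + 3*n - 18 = (n - 3)*(n + 6)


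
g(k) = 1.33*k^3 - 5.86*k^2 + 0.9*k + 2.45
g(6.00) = 84.17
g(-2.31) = -47.29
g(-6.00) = -501.19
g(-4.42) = -230.86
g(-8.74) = -1340.99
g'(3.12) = 3.17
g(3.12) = -11.39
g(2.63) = -11.52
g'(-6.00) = 214.86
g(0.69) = 0.72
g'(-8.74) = 408.12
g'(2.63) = -2.33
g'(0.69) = -5.29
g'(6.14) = 79.36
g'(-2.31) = 49.26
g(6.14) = 94.92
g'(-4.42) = 130.65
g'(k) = 3.99*k^2 - 11.72*k + 0.9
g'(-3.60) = 94.80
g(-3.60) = -138.79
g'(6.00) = 74.22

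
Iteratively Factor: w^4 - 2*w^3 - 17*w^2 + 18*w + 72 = (w + 2)*(w^3 - 4*w^2 - 9*w + 36) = (w - 4)*(w + 2)*(w^2 - 9) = (w - 4)*(w - 3)*(w + 2)*(w + 3)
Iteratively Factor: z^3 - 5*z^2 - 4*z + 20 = (z - 2)*(z^2 - 3*z - 10) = (z - 2)*(z + 2)*(z - 5)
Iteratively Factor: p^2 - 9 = (p - 3)*(p + 3)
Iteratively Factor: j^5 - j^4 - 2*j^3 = (j)*(j^4 - j^3 - 2*j^2) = j^2*(j^3 - j^2 - 2*j) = j^2*(j + 1)*(j^2 - 2*j) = j^3*(j + 1)*(j - 2)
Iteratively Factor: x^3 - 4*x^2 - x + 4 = (x + 1)*(x^2 - 5*x + 4) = (x - 1)*(x + 1)*(x - 4)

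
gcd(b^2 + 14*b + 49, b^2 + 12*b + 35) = b + 7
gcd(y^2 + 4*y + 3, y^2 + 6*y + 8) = 1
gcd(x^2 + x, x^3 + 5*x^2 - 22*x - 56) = 1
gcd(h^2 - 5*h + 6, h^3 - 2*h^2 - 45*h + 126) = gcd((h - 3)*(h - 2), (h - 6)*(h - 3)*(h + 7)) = h - 3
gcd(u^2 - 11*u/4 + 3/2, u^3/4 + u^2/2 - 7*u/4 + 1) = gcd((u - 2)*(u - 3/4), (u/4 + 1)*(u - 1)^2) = 1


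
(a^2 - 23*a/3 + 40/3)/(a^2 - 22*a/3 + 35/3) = (3*a - 8)/(3*a - 7)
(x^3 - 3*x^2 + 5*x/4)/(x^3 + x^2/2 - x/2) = (x - 5/2)/(x + 1)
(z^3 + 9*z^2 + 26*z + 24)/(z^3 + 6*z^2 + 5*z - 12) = (z + 2)/(z - 1)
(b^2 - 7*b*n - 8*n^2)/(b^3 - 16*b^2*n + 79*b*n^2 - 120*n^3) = (b + n)/(b^2 - 8*b*n + 15*n^2)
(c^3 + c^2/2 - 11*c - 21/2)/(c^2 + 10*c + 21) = (2*c^2 - 5*c - 7)/(2*(c + 7))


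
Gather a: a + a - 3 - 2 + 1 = 2*a - 4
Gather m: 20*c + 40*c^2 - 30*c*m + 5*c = 40*c^2 - 30*c*m + 25*c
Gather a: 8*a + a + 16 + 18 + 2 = 9*a + 36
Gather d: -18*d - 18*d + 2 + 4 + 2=8 - 36*d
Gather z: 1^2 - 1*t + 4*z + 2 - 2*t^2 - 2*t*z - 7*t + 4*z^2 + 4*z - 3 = -2*t^2 - 8*t + 4*z^2 + z*(8 - 2*t)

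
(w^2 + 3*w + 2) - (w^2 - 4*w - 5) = 7*w + 7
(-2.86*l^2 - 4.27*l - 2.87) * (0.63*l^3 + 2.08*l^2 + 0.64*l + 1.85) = -1.8018*l^5 - 8.6389*l^4 - 12.5201*l^3 - 13.9934*l^2 - 9.7363*l - 5.3095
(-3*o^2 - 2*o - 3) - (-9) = -3*o^2 - 2*o + 6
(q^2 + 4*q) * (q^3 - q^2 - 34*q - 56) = q^5 + 3*q^4 - 38*q^3 - 192*q^2 - 224*q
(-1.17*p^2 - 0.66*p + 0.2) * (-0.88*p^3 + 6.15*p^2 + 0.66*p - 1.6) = 1.0296*p^5 - 6.6147*p^4 - 5.0072*p^3 + 2.6664*p^2 + 1.188*p - 0.32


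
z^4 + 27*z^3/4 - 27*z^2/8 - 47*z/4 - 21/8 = (z - 3/2)*(z + 1/4)*(z + 1)*(z + 7)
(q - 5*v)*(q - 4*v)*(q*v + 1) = q^3*v - 9*q^2*v^2 + q^2 + 20*q*v^3 - 9*q*v + 20*v^2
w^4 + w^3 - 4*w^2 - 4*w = w*(w - 2)*(w + 1)*(w + 2)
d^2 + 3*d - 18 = (d - 3)*(d + 6)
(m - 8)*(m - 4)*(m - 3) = m^3 - 15*m^2 + 68*m - 96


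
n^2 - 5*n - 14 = (n - 7)*(n + 2)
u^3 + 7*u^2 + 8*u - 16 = (u - 1)*(u + 4)^2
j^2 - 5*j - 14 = (j - 7)*(j + 2)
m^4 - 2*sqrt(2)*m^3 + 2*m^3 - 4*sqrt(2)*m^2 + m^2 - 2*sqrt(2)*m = m*(m + 1)^2*(m - 2*sqrt(2))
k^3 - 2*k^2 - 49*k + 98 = (k - 7)*(k - 2)*(k + 7)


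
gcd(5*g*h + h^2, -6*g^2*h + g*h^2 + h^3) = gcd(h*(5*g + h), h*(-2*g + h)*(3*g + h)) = h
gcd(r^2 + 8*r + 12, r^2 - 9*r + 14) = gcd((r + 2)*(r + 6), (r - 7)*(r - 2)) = 1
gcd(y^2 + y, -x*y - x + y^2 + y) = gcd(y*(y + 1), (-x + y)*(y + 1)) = y + 1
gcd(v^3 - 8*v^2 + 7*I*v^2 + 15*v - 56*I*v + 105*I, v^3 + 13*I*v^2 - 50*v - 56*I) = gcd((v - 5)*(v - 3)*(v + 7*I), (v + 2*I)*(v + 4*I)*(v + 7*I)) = v + 7*I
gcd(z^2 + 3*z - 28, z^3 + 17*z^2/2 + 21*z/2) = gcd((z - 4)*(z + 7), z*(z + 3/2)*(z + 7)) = z + 7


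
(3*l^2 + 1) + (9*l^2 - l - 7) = 12*l^2 - l - 6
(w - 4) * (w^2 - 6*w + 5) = w^3 - 10*w^2 + 29*w - 20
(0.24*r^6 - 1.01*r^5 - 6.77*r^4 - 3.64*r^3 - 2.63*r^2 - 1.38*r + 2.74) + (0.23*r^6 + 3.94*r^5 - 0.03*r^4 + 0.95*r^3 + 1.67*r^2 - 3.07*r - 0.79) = 0.47*r^6 + 2.93*r^5 - 6.8*r^4 - 2.69*r^3 - 0.96*r^2 - 4.45*r + 1.95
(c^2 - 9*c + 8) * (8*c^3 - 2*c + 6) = 8*c^5 - 72*c^4 + 62*c^3 + 24*c^2 - 70*c + 48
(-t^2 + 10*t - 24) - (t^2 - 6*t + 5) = -2*t^2 + 16*t - 29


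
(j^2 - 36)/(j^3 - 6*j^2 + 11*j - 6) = (j^2 - 36)/(j^3 - 6*j^2 + 11*j - 6)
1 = 1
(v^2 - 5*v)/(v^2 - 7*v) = (v - 5)/(v - 7)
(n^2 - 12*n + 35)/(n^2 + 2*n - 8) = (n^2 - 12*n + 35)/(n^2 + 2*n - 8)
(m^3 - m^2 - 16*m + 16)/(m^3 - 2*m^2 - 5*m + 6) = (m^2 - 16)/(m^2 - m - 6)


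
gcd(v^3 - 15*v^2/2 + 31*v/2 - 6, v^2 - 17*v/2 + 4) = v - 1/2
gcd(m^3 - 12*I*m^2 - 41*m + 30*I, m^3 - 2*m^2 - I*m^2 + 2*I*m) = m - I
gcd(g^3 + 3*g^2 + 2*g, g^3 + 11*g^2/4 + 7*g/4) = g^2 + g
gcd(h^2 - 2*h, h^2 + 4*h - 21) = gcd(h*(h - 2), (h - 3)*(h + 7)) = 1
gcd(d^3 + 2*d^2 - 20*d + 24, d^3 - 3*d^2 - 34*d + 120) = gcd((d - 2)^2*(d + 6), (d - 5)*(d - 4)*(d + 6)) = d + 6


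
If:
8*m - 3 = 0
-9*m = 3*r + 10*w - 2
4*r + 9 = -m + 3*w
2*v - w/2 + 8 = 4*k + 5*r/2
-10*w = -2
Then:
No Solution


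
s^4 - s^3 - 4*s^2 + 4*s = s*(s - 2)*(s - 1)*(s + 2)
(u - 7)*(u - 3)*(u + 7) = u^3 - 3*u^2 - 49*u + 147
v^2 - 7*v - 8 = (v - 8)*(v + 1)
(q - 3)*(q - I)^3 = q^4 - 3*q^3 - 3*I*q^3 - 3*q^2 + 9*I*q^2 + 9*q + I*q - 3*I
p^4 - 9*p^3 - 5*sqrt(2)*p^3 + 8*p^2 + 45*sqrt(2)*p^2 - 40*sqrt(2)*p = p*(p - 8)*(p - 1)*(p - 5*sqrt(2))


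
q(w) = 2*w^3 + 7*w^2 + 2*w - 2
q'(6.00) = 302.00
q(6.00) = 694.00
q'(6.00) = 302.00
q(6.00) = 694.00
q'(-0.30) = -1.66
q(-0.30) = -2.02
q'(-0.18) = -0.33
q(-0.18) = -2.14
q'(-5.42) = 102.38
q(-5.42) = -125.65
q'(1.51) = 36.82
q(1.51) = 23.87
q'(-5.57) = 110.17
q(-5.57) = -141.58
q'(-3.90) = 38.66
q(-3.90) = -21.97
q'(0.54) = 11.31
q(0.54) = 1.44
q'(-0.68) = -4.75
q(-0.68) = -0.75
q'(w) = 6*w^2 + 14*w + 2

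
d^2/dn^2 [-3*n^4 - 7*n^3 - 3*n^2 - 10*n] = -36*n^2 - 42*n - 6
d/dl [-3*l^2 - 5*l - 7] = -6*l - 5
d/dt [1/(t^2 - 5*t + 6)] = (5 - 2*t)/(t^2 - 5*t + 6)^2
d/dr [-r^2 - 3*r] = -2*r - 3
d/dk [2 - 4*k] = -4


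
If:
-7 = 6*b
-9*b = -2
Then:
No Solution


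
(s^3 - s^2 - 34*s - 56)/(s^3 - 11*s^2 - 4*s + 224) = (s + 2)/(s - 8)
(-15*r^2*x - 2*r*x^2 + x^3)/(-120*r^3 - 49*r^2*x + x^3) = x*(-5*r + x)/(-40*r^2 - 3*r*x + x^2)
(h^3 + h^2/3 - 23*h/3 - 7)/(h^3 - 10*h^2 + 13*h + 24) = (h + 7/3)/(h - 8)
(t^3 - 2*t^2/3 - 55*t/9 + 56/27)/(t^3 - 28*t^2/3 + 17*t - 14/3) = (t^2 - t/3 - 56/9)/(t^2 - 9*t + 14)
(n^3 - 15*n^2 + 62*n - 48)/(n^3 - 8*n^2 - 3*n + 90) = (n^2 - 9*n + 8)/(n^2 - 2*n - 15)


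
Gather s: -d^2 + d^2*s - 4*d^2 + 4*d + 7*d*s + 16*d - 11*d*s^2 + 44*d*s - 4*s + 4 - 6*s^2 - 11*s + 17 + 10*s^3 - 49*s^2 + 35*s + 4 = -5*d^2 + 20*d + 10*s^3 + s^2*(-11*d - 55) + s*(d^2 + 51*d + 20) + 25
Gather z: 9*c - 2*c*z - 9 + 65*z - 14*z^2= 9*c - 14*z^2 + z*(65 - 2*c) - 9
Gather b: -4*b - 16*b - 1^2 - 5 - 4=-20*b - 10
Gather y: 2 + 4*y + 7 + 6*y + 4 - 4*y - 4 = 6*y + 9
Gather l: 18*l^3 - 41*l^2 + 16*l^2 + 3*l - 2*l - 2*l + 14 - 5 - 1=18*l^3 - 25*l^2 - l + 8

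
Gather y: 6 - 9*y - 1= 5 - 9*y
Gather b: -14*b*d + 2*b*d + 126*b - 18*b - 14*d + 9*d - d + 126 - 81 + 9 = b*(108 - 12*d) - 6*d + 54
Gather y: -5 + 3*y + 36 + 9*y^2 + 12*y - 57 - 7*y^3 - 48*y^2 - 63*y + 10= -7*y^3 - 39*y^2 - 48*y - 16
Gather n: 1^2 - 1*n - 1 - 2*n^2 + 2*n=-2*n^2 + n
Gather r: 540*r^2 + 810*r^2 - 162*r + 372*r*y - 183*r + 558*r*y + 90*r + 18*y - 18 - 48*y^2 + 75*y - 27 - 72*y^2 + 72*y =1350*r^2 + r*(930*y - 255) - 120*y^2 + 165*y - 45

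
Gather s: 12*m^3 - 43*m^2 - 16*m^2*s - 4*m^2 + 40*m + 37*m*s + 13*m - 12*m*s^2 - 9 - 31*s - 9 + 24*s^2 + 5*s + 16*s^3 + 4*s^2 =12*m^3 - 47*m^2 + 53*m + 16*s^3 + s^2*(28 - 12*m) + s*(-16*m^2 + 37*m - 26) - 18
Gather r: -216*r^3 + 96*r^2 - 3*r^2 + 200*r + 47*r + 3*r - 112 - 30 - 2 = -216*r^3 + 93*r^2 + 250*r - 144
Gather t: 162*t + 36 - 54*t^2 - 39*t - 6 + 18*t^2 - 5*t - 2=-36*t^2 + 118*t + 28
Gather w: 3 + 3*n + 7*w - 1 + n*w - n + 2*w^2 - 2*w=2*n + 2*w^2 + w*(n + 5) + 2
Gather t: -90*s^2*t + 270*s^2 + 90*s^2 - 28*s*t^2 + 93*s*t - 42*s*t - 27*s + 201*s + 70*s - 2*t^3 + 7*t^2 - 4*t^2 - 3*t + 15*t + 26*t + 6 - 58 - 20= 360*s^2 + 244*s - 2*t^3 + t^2*(3 - 28*s) + t*(-90*s^2 + 51*s + 38) - 72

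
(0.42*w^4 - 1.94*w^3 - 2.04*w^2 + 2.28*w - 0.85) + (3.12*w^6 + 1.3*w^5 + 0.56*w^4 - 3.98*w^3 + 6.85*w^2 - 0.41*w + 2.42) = 3.12*w^6 + 1.3*w^5 + 0.98*w^4 - 5.92*w^3 + 4.81*w^2 + 1.87*w + 1.57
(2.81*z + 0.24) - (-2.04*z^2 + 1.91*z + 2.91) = 2.04*z^2 + 0.9*z - 2.67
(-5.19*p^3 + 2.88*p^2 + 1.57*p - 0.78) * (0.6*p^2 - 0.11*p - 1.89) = -3.114*p^5 + 2.2989*p^4 + 10.4343*p^3 - 6.0839*p^2 - 2.8815*p + 1.4742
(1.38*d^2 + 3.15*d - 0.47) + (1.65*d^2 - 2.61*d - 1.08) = 3.03*d^2 + 0.54*d - 1.55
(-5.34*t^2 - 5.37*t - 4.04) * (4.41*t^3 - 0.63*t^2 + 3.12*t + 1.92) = -23.5494*t^5 - 20.3175*t^4 - 31.0941*t^3 - 24.462*t^2 - 22.9152*t - 7.7568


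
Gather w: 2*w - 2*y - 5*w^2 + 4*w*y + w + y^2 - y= -5*w^2 + w*(4*y + 3) + y^2 - 3*y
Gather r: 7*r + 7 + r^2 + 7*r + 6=r^2 + 14*r + 13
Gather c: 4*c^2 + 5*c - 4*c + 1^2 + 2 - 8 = 4*c^2 + c - 5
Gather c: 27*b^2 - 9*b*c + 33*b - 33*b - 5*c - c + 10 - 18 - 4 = 27*b^2 + c*(-9*b - 6) - 12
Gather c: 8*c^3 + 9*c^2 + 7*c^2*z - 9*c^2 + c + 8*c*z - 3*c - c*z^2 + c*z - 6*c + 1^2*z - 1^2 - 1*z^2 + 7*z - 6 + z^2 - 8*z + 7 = 8*c^3 + 7*c^2*z + c*(-z^2 + 9*z - 8)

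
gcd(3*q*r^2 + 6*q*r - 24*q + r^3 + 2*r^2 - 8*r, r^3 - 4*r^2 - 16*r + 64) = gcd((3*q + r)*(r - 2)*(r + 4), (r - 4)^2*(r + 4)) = r + 4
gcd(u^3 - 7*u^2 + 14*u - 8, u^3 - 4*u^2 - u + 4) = u^2 - 5*u + 4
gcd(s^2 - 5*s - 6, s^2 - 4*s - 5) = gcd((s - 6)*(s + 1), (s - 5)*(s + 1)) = s + 1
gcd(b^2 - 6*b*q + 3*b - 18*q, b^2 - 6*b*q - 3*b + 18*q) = -b + 6*q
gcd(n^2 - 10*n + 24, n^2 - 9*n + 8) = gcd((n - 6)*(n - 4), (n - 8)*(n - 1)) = 1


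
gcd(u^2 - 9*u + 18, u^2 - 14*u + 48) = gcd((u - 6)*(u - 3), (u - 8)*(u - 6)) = u - 6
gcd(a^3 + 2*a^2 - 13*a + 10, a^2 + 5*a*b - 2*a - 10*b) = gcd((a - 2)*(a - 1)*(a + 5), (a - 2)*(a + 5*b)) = a - 2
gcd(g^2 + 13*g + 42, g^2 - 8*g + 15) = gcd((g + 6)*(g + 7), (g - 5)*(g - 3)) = 1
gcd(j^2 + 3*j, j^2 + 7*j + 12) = j + 3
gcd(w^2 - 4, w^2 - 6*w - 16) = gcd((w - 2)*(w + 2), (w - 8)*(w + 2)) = w + 2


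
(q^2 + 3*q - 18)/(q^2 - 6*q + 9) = (q + 6)/(q - 3)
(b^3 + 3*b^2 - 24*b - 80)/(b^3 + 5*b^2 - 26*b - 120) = (b + 4)/(b + 6)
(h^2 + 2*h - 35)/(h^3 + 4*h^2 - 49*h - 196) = (h - 5)/(h^2 - 3*h - 28)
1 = 1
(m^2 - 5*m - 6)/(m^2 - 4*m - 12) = (m + 1)/(m + 2)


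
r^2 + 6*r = r*(r + 6)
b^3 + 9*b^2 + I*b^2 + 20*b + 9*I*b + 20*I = (b + 4)*(b + 5)*(b + I)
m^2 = m^2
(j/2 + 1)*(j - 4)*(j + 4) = j^3/2 + j^2 - 8*j - 16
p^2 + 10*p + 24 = (p + 4)*(p + 6)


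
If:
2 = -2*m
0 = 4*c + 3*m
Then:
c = 3/4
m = -1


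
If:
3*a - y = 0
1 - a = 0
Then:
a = 1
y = 3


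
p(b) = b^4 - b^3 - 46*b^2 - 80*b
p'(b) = 4*b^3 - 3*b^2 - 92*b - 80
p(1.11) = -145.33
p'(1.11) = -180.35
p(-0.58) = 31.23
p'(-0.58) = -28.43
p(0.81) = -95.08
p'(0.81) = -154.36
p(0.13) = -11.18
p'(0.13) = -92.00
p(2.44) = -448.15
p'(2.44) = -264.23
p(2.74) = -528.76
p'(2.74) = -272.32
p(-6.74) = 819.38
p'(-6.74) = -820.93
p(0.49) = -50.30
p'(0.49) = -125.33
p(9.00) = 1386.00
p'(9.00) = 1765.00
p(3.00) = -600.00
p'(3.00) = -275.00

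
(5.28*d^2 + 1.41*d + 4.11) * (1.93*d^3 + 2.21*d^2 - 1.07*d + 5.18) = 10.1904*d^5 + 14.3901*d^4 + 5.3988*d^3 + 34.9248*d^2 + 2.9061*d + 21.2898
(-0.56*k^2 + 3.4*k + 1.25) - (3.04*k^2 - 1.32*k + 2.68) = -3.6*k^2 + 4.72*k - 1.43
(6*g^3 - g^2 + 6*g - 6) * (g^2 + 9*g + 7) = 6*g^5 + 53*g^4 + 39*g^3 + 41*g^2 - 12*g - 42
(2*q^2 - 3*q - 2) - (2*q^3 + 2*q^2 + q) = -2*q^3 - 4*q - 2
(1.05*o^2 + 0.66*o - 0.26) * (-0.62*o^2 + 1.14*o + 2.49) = -0.651*o^4 + 0.7878*o^3 + 3.5281*o^2 + 1.347*o - 0.6474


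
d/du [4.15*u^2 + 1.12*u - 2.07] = 8.3*u + 1.12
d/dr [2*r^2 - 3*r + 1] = 4*r - 3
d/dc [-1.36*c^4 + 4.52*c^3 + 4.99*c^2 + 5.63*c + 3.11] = -5.44*c^3 + 13.56*c^2 + 9.98*c + 5.63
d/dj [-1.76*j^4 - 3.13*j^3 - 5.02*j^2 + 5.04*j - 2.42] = -7.04*j^3 - 9.39*j^2 - 10.04*j + 5.04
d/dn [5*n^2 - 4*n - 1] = 10*n - 4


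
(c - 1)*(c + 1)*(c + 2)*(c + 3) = c^4 + 5*c^3 + 5*c^2 - 5*c - 6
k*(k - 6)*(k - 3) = k^3 - 9*k^2 + 18*k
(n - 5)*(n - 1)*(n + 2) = n^3 - 4*n^2 - 7*n + 10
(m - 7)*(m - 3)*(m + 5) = m^3 - 5*m^2 - 29*m + 105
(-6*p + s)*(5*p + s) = -30*p^2 - p*s + s^2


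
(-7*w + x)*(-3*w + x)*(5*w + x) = 105*w^3 - 29*w^2*x - 5*w*x^2 + x^3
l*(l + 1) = l^2 + l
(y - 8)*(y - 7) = y^2 - 15*y + 56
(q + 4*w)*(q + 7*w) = q^2 + 11*q*w + 28*w^2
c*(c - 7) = c^2 - 7*c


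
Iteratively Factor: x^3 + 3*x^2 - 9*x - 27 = (x + 3)*(x^2 - 9) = (x + 3)^2*(x - 3)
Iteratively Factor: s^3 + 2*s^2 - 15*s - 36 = (s + 3)*(s^2 - s - 12) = (s - 4)*(s + 3)*(s + 3)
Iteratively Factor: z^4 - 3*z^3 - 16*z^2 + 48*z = (z + 4)*(z^3 - 7*z^2 + 12*z) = (z - 3)*(z + 4)*(z^2 - 4*z) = z*(z - 3)*(z + 4)*(z - 4)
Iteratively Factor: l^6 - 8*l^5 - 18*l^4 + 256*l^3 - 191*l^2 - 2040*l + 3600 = (l + 4)*(l^5 - 12*l^4 + 30*l^3 + 136*l^2 - 735*l + 900) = (l - 5)*(l + 4)*(l^4 - 7*l^3 - 5*l^2 + 111*l - 180) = (l - 5)^2*(l + 4)*(l^3 - 2*l^2 - 15*l + 36) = (l - 5)^2*(l + 4)^2*(l^2 - 6*l + 9) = (l - 5)^2*(l - 3)*(l + 4)^2*(l - 3)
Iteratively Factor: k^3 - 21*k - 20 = (k + 1)*(k^2 - k - 20) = (k + 1)*(k + 4)*(k - 5)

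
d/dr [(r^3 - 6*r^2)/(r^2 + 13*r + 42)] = r*(r^3 + 26*r^2 + 48*r - 504)/(r^4 + 26*r^3 + 253*r^2 + 1092*r + 1764)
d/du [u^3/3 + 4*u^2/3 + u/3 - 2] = u^2 + 8*u/3 + 1/3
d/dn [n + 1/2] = 1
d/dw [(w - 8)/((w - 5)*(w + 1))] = (-w^2 + 16*w - 37)/(w^4 - 8*w^3 + 6*w^2 + 40*w + 25)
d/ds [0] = 0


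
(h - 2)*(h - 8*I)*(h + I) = h^3 - 2*h^2 - 7*I*h^2 + 8*h + 14*I*h - 16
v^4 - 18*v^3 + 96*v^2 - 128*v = v*(v - 8)^2*(v - 2)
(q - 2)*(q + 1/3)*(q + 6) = q^3 + 13*q^2/3 - 32*q/3 - 4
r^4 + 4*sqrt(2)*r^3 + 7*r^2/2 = r^2*(r + sqrt(2)/2)*(r + 7*sqrt(2)/2)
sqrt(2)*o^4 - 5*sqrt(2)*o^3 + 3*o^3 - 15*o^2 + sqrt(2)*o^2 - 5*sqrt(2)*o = o*(o - 5)*(o + sqrt(2))*(sqrt(2)*o + 1)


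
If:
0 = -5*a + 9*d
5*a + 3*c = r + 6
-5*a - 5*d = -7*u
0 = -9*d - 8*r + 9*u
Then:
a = 9*u/10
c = 2 - 21*u/16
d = u/2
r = 9*u/16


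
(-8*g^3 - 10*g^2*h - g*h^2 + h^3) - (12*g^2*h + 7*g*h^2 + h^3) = -8*g^3 - 22*g^2*h - 8*g*h^2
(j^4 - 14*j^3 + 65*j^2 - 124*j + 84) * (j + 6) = j^5 - 8*j^4 - 19*j^3 + 266*j^2 - 660*j + 504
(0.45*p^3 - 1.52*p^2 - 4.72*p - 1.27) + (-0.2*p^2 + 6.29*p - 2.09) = 0.45*p^3 - 1.72*p^2 + 1.57*p - 3.36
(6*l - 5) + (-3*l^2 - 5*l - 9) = -3*l^2 + l - 14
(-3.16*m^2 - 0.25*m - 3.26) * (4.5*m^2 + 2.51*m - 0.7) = -14.22*m^4 - 9.0566*m^3 - 13.0855*m^2 - 8.0076*m + 2.282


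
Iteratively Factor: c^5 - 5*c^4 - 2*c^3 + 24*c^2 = (c)*(c^4 - 5*c^3 - 2*c^2 + 24*c) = c*(c - 3)*(c^3 - 2*c^2 - 8*c) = c*(c - 4)*(c - 3)*(c^2 + 2*c) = c^2*(c - 4)*(c - 3)*(c + 2)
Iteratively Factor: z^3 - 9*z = (z)*(z^2 - 9) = z*(z - 3)*(z + 3)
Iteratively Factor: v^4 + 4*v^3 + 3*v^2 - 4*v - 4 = (v + 2)*(v^3 + 2*v^2 - v - 2) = (v + 2)^2*(v^2 - 1) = (v - 1)*(v + 2)^2*(v + 1)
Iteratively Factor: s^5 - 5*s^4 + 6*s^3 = (s - 2)*(s^4 - 3*s^3) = s*(s - 2)*(s^3 - 3*s^2) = s*(s - 3)*(s - 2)*(s^2) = s^2*(s - 3)*(s - 2)*(s)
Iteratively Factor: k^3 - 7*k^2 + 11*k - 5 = (k - 1)*(k^2 - 6*k + 5) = (k - 1)^2*(k - 5)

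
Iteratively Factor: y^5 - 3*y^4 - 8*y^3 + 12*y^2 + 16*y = (y)*(y^4 - 3*y^3 - 8*y^2 + 12*y + 16) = y*(y - 2)*(y^3 - y^2 - 10*y - 8) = y*(y - 2)*(y + 1)*(y^2 - 2*y - 8) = y*(y - 2)*(y + 1)*(y + 2)*(y - 4)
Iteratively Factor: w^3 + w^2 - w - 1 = (w - 1)*(w^2 + 2*w + 1) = (w - 1)*(w + 1)*(w + 1)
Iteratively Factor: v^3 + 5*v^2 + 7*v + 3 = (v + 1)*(v^2 + 4*v + 3) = (v + 1)^2*(v + 3)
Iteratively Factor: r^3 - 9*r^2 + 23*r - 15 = (r - 3)*(r^2 - 6*r + 5) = (r - 3)*(r - 1)*(r - 5)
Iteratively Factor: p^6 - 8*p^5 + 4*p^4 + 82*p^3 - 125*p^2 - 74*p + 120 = (p + 1)*(p^5 - 9*p^4 + 13*p^3 + 69*p^2 - 194*p + 120) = (p - 4)*(p + 1)*(p^4 - 5*p^3 - 7*p^2 + 41*p - 30) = (p - 4)*(p - 1)*(p + 1)*(p^3 - 4*p^2 - 11*p + 30) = (p - 5)*(p - 4)*(p - 1)*(p + 1)*(p^2 + p - 6) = (p - 5)*(p - 4)*(p - 1)*(p + 1)*(p + 3)*(p - 2)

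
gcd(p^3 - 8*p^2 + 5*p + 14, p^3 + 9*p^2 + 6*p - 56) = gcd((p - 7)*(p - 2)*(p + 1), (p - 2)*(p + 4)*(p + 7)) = p - 2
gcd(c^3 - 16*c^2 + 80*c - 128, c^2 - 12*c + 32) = c^2 - 12*c + 32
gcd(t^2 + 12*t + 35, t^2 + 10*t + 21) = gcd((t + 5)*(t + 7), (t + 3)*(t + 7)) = t + 7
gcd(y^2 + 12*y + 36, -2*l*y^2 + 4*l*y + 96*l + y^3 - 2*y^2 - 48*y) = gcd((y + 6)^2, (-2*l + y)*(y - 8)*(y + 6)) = y + 6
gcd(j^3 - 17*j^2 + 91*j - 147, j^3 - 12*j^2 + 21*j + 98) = j^2 - 14*j + 49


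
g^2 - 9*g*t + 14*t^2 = (g - 7*t)*(g - 2*t)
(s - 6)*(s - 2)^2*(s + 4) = s^4 - 6*s^3 - 12*s^2 + 88*s - 96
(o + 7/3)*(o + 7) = o^2 + 28*o/3 + 49/3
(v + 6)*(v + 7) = v^2 + 13*v + 42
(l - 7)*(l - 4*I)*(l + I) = l^3 - 7*l^2 - 3*I*l^2 + 4*l + 21*I*l - 28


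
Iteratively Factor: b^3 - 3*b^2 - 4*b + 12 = (b - 2)*(b^2 - b - 6) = (b - 2)*(b + 2)*(b - 3)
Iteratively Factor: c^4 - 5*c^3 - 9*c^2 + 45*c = (c - 5)*(c^3 - 9*c) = c*(c - 5)*(c^2 - 9) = c*(c - 5)*(c - 3)*(c + 3)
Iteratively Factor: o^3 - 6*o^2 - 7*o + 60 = (o - 4)*(o^2 - 2*o - 15) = (o - 4)*(o + 3)*(o - 5)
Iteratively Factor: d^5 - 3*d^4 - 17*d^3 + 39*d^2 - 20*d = (d - 1)*(d^4 - 2*d^3 - 19*d^2 + 20*d) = (d - 5)*(d - 1)*(d^3 + 3*d^2 - 4*d) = d*(d - 5)*(d - 1)*(d^2 + 3*d - 4) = d*(d - 5)*(d - 1)^2*(d + 4)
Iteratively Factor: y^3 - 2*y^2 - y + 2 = (y - 1)*(y^2 - y - 2) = (y - 1)*(y + 1)*(y - 2)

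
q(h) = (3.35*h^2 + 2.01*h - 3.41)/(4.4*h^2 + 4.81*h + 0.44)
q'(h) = (-8.8*h - 4.81)*(3.35*h^2 + 2.01*h - 3.41)/(4.4*h^2 + 4.81*h + 0.44)^2 + (6.7*h + 2.01)/(4.4*h^2 + 4.81*h + 0.44) = (7.2695*h^2 + 32.956*h + 17.2865)/(19.36*h^4 + 42.328*h^3 + 27.0081*h^2 + 4.2328*h + 0.1936)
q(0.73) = -0.03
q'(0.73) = 1.14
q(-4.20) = 0.82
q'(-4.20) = 0.00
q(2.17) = 0.53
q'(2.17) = 0.12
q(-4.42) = 0.82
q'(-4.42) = 0.00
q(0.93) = 0.16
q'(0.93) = 0.71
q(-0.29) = 6.35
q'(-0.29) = 24.38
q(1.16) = 0.29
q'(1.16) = 0.46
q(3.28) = 0.62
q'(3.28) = 0.05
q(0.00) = -7.75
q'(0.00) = 89.29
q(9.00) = 0.71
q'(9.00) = 0.01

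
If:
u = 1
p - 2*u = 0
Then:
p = 2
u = 1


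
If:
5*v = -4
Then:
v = -4/5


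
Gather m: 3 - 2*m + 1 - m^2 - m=-m^2 - 3*m + 4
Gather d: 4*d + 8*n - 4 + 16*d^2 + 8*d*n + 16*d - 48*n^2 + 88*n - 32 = 16*d^2 + d*(8*n + 20) - 48*n^2 + 96*n - 36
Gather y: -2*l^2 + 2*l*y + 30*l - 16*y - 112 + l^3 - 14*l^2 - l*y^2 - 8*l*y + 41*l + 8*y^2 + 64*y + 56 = l^3 - 16*l^2 + 71*l + y^2*(8 - l) + y*(48 - 6*l) - 56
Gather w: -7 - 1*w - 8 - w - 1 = -2*w - 16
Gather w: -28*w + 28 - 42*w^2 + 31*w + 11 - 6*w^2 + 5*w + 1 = -48*w^2 + 8*w + 40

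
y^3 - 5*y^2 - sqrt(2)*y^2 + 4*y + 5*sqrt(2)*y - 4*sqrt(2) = (y - 4)*(y - 1)*(y - sqrt(2))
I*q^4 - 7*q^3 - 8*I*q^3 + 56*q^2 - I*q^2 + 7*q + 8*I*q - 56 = (q - 8)*(q + 1)*(q + 7*I)*(I*q - I)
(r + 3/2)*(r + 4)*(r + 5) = r^3 + 21*r^2/2 + 67*r/2 + 30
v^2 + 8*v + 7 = (v + 1)*(v + 7)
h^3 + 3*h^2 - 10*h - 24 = (h - 3)*(h + 2)*(h + 4)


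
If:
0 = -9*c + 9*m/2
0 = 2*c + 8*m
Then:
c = 0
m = 0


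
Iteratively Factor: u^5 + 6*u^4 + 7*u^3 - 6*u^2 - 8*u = (u + 1)*(u^4 + 5*u^3 + 2*u^2 - 8*u) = (u + 1)*(u + 4)*(u^3 + u^2 - 2*u) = u*(u + 1)*(u + 4)*(u^2 + u - 2) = u*(u - 1)*(u + 1)*(u + 4)*(u + 2)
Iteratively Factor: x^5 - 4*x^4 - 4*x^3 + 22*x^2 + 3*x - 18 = (x + 1)*(x^4 - 5*x^3 + x^2 + 21*x - 18) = (x - 3)*(x + 1)*(x^3 - 2*x^2 - 5*x + 6) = (x - 3)^2*(x + 1)*(x^2 + x - 2) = (x - 3)^2*(x + 1)*(x + 2)*(x - 1)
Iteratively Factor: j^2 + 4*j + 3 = (j + 1)*(j + 3)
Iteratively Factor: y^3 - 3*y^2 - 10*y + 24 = (y + 3)*(y^2 - 6*y + 8) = (y - 4)*(y + 3)*(y - 2)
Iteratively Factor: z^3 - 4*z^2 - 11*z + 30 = (z - 5)*(z^2 + z - 6) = (z - 5)*(z - 2)*(z + 3)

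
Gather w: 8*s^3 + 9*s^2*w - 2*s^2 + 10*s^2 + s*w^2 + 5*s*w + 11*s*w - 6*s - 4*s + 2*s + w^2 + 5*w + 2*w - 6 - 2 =8*s^3 + 8*s^2 - 8*s + w^2*(s + 1) + w*(9*s^2 + 16*s + 7) - 8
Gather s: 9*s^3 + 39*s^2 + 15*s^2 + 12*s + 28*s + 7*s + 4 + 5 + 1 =9*s^3 + 54*s^2 + 47*s + 10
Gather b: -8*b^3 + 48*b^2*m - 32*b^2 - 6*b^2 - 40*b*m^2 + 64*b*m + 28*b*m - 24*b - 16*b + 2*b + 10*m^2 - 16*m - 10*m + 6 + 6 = -8*b^3 + b^2*(48*m - 38) + b*(-40*m^2 + 92*m - 38) + 10*m^2 - 26*m + 12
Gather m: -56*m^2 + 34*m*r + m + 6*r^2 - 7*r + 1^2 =-56*m^2 + m*(34*r + 1) + 6*r^2 - 7*r + 1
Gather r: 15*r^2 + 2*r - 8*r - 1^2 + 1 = 15*r^2 - 6*r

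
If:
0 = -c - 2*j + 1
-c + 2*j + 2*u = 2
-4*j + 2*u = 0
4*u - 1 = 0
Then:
No Solution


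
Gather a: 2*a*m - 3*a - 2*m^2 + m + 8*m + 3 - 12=a*(2*m - 3) - 2*m^2 + 9*m - 9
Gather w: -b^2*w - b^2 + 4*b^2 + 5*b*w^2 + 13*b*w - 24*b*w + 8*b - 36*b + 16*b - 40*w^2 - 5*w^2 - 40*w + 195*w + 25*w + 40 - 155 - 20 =3*b^2 - 12*b + w^2*(5*b - 45) + w*(-b^2 - 11*b + 180) - 135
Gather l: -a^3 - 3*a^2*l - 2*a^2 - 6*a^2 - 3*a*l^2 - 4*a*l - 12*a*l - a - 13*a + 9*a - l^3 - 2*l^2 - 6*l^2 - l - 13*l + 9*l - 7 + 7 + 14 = -a^3 - 8*a^2 - 5*a - l^3 + l^2*(-3*a - 8) + l*(-3*a^2 - 16*a - 5) + 14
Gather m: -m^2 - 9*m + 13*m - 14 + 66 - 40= -m^2 + 4*m + 12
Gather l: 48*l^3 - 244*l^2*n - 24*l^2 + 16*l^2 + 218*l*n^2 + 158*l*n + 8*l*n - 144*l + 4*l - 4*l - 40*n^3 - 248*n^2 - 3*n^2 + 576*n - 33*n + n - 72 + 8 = 48*l^3 + l^2*(-244*n - 8) + l*(218*n^2 + 166*n - 144) - 40*n^3 - 251*n^2 + 544*n - 64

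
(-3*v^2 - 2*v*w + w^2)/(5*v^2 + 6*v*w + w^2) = (-3*v + w)/(5*v + w)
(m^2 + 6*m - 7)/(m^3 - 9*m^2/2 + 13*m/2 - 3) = 2*(m + 7)/(2*m^2 - 7*m + 6)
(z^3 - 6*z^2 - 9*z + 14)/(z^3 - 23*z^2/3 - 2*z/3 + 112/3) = 3*(z - 1)/(3*z - 8)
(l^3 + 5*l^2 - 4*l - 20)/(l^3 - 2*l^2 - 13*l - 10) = (l^2 + 3*l - 10)/(l^2 - 4*l - 5)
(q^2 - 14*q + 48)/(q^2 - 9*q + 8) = (q - 6)/(q - 1)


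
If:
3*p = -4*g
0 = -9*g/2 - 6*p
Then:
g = 0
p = 0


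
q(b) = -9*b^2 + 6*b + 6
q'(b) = 6 - 18*b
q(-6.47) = -409.57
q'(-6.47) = 122.46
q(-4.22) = -179.60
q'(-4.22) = 81.96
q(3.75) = -98.06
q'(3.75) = -61.50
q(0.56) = 6.54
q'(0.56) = -4.08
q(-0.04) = 5.75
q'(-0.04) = 6.72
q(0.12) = 6.59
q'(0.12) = 3.84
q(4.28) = -133.19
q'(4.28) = -71.04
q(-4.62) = -213.82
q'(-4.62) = 89.16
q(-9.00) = -777.00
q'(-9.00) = 168.00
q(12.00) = -1218.00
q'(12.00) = -210.00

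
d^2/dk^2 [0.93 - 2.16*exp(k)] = -2.16*exp(k)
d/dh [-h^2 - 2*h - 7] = -2*h - 2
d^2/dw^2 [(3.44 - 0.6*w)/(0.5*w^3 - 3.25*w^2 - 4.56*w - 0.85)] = (-0.9*w^5 + 16.17*w^4 - 104.851*w^3 + 167.8908*w^2 + 324.6018*w + 128.705168)/(0.125*w^9 - 2.4375*w^8 + 12.42375*w^7 + 9.49437499999999*w^6 - 105.0171*w^5 - 218.043975*w^4 - 169.317066*w^3 - 60.068055*w^2 - 9.8838*w - 0.614125)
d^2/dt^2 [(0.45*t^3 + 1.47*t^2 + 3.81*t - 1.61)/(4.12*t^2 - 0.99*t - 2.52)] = (-1.4210854715202e-14*t^5 + 151.56285*t^3 - 65.663976*t^2 + 293.888952*t - 36.92745)/(69.934528*t^6 - 50.413968*t^5 - 116.212428*t^4 + 60.701157*t^3 + 71.081388*t^2 - 18.860688*t - 16.003008)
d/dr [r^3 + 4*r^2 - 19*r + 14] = 3*r^2 + 8*r - 19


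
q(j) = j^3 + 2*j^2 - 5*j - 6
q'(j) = 3*j^2 + 4*j - 5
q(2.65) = 13.40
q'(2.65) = 26.67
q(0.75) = -8.20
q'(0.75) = -0.31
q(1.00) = -8.00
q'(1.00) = 2.00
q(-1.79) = 3.62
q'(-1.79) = -2.55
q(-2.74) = 2.14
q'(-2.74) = 6.56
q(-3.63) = -9.33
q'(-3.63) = 20.01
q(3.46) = 42.06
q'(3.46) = 44.75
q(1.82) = -2.45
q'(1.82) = 12.22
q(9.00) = 840.00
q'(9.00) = 274.00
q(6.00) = 252.00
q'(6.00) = 127.00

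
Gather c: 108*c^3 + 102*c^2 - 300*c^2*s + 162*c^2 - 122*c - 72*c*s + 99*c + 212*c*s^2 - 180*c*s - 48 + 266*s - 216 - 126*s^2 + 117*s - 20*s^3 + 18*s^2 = 108*c^3 + c^2*(264 - 300*s) + c*(212*s^2 - 252*s - 23) - 20*s^3 - 108*s^2 + 383*s - 264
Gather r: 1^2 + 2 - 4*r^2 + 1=4 - 4*r^2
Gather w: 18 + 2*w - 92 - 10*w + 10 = -8*w - 64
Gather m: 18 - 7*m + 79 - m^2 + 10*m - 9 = -m^2 + 3*m + 88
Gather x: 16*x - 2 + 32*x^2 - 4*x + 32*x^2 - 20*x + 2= 64*x^2 - 8*x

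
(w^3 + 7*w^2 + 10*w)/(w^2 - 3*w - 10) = w*(w + 5)/(w - 5)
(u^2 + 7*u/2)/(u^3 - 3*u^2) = (u + 7/2)/(u*(u - 3))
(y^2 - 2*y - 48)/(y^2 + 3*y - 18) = (y - 8)/(y - 3)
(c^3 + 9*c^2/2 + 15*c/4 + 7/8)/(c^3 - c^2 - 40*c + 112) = (8*c^3 + 36*c^2 + 30*c + 7)/(8*(c^3 - c^2 - 40*c + 112))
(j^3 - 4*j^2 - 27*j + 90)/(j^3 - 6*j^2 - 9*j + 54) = (j + 5)/(j + 3)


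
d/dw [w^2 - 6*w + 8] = 2*w - 6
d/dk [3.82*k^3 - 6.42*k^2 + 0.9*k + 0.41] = 11.46*k^2 - 12.84*k + 0.9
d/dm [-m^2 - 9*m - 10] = -2*m - 9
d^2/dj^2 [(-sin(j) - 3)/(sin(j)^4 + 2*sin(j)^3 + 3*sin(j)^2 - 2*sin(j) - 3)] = (9*sin(j)^9 + 70*sin(j)^8 + 148*sin(j)^7 + 160*sin(j)^6 + 73*sin(j)^5 - 42*sin(j)^4 - 188*sin(j)^3 - 156*sin(j)^2 - 63*sin(j) - 66)/(sin(j)^4 + 2*sin(j)^3 + 3*sin(j)^2 - 2*sin(j) - 3)^3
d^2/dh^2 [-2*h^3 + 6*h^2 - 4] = 12 - 12*h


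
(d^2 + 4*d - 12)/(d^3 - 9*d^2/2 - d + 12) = 2*(d + 6)/(2*d^2 - 5*d - 12)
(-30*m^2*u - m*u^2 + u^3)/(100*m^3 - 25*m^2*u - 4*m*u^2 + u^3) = u*(-6*m + u)/(20*m^2 - 9*m*u + u^2)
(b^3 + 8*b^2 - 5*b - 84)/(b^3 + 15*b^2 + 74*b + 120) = (b^2 + 4*b - 21)/(b^2 + 11*b + 30)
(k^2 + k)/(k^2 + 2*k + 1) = k/(k + 1)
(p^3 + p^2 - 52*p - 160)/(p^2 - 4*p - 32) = p + 5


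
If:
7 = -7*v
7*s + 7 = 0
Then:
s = -1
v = -1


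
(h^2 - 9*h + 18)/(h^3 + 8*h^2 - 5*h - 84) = (h - 6)/(h^2 + 11*h + 28)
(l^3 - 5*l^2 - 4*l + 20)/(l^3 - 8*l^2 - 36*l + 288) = (l^3 - 5*l^2 - 4*l + 20)/(l^3 - 8*l^2 - 36*l + 288)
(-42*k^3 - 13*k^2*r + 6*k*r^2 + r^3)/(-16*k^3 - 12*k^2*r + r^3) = (-21*k^2 + 4*k*r + r^2)/(-8*k^2 - 2*k*r + r^2)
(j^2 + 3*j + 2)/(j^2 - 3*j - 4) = (j + 2)/(j - 4)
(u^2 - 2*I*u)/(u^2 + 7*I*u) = (u - 2*I)/(u + 7*I)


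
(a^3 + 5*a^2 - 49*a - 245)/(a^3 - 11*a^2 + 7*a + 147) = (a^2 + 12*a + 35)/(a^2 - 4*a - 21)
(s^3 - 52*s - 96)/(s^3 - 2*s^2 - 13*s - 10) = (s^2 - 2*s - 48)/(s^2 - 4*s - 5)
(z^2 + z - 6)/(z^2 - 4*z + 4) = (z + 3)/(z - 2)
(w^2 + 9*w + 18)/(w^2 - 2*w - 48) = (w + 3)/(w - 8)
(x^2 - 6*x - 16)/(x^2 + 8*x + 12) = (x - 8)/(x + 6)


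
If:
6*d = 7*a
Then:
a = 6*d/7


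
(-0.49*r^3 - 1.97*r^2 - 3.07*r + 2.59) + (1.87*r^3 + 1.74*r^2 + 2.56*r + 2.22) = 1.38*r^3 - 0.23*r^2 - 0.51*r + 4.81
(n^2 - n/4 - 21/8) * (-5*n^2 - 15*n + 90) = -5*n^4 - 55*n^3/4 + 855*n^2/8 + 135*n/8 - 945/4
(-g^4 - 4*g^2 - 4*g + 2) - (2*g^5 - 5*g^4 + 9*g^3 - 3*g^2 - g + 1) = -2*g^5 + 4*g^4 - 9*g^3 - g^2 - 3*g + 1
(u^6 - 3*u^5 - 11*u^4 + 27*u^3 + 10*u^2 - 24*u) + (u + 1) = u^6 - 3*u^5 - 11*u^4 + 27*u^3 + 10*u^2 - 23*u + 1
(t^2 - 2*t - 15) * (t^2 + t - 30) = t^4 - t^3 - 47*t^2 + 45*t + 450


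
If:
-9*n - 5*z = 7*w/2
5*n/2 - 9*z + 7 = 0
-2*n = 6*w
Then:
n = -35/83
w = 35/249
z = 329/498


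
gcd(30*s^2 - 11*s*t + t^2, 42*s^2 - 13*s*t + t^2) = 6*s - t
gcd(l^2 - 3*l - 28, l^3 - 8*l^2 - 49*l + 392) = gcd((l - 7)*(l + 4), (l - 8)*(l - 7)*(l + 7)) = l - 7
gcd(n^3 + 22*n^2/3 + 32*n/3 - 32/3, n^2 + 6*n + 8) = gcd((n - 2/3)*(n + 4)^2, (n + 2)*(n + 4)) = n + 4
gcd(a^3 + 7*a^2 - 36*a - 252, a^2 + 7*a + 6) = a + 6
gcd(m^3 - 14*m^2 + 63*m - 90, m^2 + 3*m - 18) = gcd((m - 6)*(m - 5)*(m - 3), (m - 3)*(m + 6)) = m - 3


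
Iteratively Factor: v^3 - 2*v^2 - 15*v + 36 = (v - 3)*(v^2 + v - 12) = (v - 3)*(v + 4)*(v - 3)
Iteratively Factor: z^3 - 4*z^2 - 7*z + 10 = (z - 1)*(z^2 - 3*z - 10) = (z - 5)*(z - 1)*(z + 2)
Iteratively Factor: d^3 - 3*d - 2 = (d + 1)*(d^2 - d - 2) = (d + 1)^2*(d - 2)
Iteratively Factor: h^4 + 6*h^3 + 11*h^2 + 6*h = (h + 2)*(h^3 + 4*h^2 + 3*h) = h*(h + 2)*(h^2 + 4*h + 3) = h*(h + 2)*(h + 3)*(h + 1)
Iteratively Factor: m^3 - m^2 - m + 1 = (m - 1)*(m^2 - 1) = (m - 1)^2*(m + 1)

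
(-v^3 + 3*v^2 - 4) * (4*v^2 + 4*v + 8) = -4*v^5 + 8*v^4 + 4*v^3 + 8*v^2 - 16*v - 32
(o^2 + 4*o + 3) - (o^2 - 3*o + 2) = 7*o + 1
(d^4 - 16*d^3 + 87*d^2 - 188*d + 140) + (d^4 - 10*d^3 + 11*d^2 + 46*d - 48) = 2*d^4 - 26*d^3 + 98*d^2 - 142*d + 92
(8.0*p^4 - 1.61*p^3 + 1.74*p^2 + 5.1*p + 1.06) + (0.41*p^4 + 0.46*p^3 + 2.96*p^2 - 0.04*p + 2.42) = 8.41*p^4 - 1.15*p^3 + 4.7*p^2 + 5.06*p + 3.48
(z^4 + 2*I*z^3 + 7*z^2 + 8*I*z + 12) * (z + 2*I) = z^5 + 4*I*z^4 + 3*z^3 + 22*I*z^2 - 4*z + 24*I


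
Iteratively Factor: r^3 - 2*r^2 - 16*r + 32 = (r + 4)*(r^2 - 6*r + 8) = (r - 2)*(r + 4)*(r - 4)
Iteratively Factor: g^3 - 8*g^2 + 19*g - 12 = (g - 1)*(g^2 - 7*g + 12) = (g - 3)*(g - 1)*(g - 4)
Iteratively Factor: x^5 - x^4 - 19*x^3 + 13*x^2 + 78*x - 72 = (x + 3)*(x^4 - 4*x^3 - 7*x^2 + 34*x - 24) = (x - 4)*(x + 3)*(x^3 - 7*x + 6) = (x - 4)*(x + 3)^2*(x^2 - 3*x + 2) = (x - 4)*(x - 2)*(x + 3)^2*(x - 1)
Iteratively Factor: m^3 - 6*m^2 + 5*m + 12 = (m - 4)*(m^2 - 2*m - 3) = (m - 4)*(m - 3)*(m + 1)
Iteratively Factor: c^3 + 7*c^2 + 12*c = (c + 4)*(c^2 + 3*c) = c*(c + 4)*(c + 3)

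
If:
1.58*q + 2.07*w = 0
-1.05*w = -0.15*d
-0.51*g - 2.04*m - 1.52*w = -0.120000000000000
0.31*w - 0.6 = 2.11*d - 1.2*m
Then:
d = 7.0*w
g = -51.1803921568627*w - 1.76470588235294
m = 12.05*w + 0.5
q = -1.31012658227848*w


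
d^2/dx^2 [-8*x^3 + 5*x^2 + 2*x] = 10 - 48*x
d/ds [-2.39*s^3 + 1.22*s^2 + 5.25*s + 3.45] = -7.17*s^2 + 2.44*s + 5.25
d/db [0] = 0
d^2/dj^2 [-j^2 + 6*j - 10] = -2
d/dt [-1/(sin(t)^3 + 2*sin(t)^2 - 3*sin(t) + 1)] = (4*sin(t) - 3*cos(t)^2)*cos(t)/(sin(t)^3 + 2*sin(t)^2 - 3*sin(t) + 1)^2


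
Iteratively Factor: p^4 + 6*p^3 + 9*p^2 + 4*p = (p + 1)*(p^3 + 5*p^2 + 4*p) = (p + 1)*(p + 4)*(p^2 + p) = p*(p + 1)*(p + 4)*(p + 1)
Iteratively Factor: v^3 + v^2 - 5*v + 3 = (v - 1)*(v^2 + 2*v - 3) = (v - 1)^2*(v + 3)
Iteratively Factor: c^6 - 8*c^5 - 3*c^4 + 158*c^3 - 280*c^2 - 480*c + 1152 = (c - 3)*(c^5 - 5*c^4 - 18*c^3 + 104*c^2 + 32*c - 384) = (c - 4)*(c - 3)*(c^4 - c^3 - 22*c^2 + 16*c + 96) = (c - 4)^2*(c - 3)*(c^3 + 3*c^2 - 10*c - 24) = (c - 4)^2*(c - 3)^2*(c^2 + 6*c + 8) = (c - 4)^2*(c - 3)^2*(c + 2)*(c + 4)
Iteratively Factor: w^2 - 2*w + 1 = (w - 1)*(w - 1)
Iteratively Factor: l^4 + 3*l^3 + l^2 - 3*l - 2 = (l + 2)*(l^3 + l^2 - l - 1) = (l + 1)*(l + 2)*(l^2 - 1) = (l - 1)*(l + 1)*(l + 2)*(l + 1)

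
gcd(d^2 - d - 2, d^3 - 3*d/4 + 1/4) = d + 1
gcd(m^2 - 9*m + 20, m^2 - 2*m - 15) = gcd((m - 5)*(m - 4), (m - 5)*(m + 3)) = m - 5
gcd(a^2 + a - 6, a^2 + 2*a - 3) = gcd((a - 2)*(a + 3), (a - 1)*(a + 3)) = a + 3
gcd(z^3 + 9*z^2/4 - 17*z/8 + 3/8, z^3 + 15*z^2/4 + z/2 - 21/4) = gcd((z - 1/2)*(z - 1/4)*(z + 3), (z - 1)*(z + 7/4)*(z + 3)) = z + 3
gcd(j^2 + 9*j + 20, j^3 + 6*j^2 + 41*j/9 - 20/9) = j + 5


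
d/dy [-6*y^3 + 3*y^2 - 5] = 6*y*(1 - 3*y)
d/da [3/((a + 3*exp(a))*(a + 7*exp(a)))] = -(3*(a + 3*exp(a))*(7*exp(a) + 1) + 3*(a + 7*exp(a))*(3*exp(a) + 1))/((a + 3*exp(a))^2*(a + 7*exp(a))^2)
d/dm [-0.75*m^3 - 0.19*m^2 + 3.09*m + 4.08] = -2.25*m^2 - 0.38*m + 3.09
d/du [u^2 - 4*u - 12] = 2*u - 4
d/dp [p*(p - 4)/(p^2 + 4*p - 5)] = 2*(4*p^2 - 5*p + 10)/(p^4 + 8*p^3 + 6*p^2 - 40*p + 25)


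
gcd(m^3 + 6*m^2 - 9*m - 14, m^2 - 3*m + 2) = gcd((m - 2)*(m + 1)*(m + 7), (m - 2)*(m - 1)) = m - 2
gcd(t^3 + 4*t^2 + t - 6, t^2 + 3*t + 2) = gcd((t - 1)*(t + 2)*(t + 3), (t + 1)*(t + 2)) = t + 2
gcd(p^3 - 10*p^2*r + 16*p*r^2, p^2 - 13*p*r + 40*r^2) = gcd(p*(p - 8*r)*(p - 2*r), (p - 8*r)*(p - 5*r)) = p - 8*r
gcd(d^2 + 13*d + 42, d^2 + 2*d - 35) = d + 7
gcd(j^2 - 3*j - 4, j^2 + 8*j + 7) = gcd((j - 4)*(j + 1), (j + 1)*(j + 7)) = j + 1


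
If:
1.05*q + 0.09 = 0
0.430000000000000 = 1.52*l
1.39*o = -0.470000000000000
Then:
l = 0.28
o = -0.34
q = -0.09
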